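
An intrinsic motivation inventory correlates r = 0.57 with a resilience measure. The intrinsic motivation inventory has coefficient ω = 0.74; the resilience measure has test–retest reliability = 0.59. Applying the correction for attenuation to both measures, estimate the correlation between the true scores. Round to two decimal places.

0.86

r_true = r_obs / √(r_xx · r_yy) = 0.57 / √(0.74 × 0.59) = 0.57 / √0.4366 = 0.57 / 0.6608 ≈ 0.86.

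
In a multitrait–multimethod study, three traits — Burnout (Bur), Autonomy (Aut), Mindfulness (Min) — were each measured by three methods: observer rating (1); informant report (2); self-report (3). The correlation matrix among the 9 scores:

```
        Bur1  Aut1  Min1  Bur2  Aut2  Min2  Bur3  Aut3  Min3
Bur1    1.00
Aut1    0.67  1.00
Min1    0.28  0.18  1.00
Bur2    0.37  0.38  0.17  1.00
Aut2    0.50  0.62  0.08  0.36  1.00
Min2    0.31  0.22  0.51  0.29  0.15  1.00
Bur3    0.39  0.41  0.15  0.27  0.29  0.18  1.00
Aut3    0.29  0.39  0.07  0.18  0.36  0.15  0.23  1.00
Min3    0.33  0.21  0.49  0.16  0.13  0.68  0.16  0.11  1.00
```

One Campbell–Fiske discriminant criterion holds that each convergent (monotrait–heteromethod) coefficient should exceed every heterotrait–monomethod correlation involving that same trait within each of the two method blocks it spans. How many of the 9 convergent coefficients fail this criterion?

6

Each convergent coefficient versus the relevant comparison correlations:
Bur (methods 1·2): 0.37 vs {0.67, 0.36, 0.28, 0.29} → fail.
Bur (methods 1·3): 0.39 vs {0.67, 0.23, 0.28, 0.16} → fail.
Bur (methods 2·3): 0.27 vs {0.36, 0.23, 0.29, 0.16} → fail.
Aut (methods 1·2): 0.62 vs {0.67, 0.36, 0.18, 0.15} → fail.
Aut (methods 1·3): 0.39 vs {0.67, 0.23, 0.18, 0.11} → fail.
Aut (methods 2·3): 0.36 vs {0.36, 0.23, 0.15, 0.11} → fail.
Min (methods 1·2): 0.51 vs {0.28, 0.29, 0.18, 0.15} → pass.
Min (methods 1·3): 0.49 vs {0.28, 0.16, 0.18, 0.11} → pass.
Min (methods 2·3): 0.68 vs {0.29, 0.16, 0.15, 0.11} → pass.
6 of 9 fail.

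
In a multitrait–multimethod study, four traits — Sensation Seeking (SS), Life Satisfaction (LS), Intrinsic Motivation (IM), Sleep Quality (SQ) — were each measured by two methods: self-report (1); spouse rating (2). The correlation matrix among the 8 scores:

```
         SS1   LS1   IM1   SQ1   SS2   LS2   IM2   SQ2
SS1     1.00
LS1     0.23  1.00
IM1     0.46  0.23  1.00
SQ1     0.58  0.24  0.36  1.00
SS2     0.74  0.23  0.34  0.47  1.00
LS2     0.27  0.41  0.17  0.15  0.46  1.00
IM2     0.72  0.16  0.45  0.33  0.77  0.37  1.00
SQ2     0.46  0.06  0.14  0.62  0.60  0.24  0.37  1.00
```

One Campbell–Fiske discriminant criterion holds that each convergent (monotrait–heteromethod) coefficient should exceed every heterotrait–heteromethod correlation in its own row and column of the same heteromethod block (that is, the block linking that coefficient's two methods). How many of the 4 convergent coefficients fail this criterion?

Checking each validity diagonal entry against its comparison values:
SS (methods 1·2): 0.74 vs {0.27, 0.23, 0.72, 0.34, 0.46, 0.47} → pass.
LS (methods 1·2): 0.41 vs {0.23, 0.27, 0.16, 0.17, 0.06, 0.15} → pass.
IM (methods 1·2): 0.45 vs {0.34, 0.72, 0.17, 0.16, 0.14, 0.33} → fail.
SQ (methods 1·2): 0.62 vs {0.47, 0.46, 0.15, 0.06, 0.33, 0.14} → pass.
1 of 4 fail.

1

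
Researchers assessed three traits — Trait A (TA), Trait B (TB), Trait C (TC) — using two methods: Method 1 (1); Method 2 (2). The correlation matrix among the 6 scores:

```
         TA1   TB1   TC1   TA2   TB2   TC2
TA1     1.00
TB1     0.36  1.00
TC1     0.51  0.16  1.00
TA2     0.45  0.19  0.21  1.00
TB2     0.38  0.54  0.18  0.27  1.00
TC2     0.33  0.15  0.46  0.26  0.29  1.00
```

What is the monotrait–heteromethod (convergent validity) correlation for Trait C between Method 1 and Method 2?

0.46

Same trait (TC), different methods: r(TC1, TC2) = 0.46.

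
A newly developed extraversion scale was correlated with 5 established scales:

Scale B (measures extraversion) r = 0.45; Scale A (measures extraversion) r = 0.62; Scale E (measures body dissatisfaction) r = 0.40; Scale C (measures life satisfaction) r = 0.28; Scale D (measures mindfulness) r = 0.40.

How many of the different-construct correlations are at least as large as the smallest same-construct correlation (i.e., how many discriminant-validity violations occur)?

0

Convergent (same construct = extraversion): Scale B, Scale A.
Smallest convergent = 0.45. Discriminant values: 0.40, 0.28, 0.40; count ≥ 0.45 → 0.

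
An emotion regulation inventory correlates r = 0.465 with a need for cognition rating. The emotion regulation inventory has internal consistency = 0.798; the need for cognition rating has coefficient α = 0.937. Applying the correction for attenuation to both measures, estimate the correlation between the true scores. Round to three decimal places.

0.538

r_true = r_obs / √(r_xx · r_yy) = 0.465 / √(0.798 × 0.937) = 0.465 / √0.747726 = 0.465 / 0.8647 ≈ 0.538.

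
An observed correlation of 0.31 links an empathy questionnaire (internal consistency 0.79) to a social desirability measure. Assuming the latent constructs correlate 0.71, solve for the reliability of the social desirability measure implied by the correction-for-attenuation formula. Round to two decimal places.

r_true = r_obs / √(r_xx · r_yy) ⇒ 0.71 = 0.31 / √(0.79 · r_yy).
√(0.79 · r_yy) = 0.31 / 0.71 = 0.4366; 0.79 · r_yy = 0.1906; r_yy = 0.1906 / 0.79 ≈ 0.24.

0.24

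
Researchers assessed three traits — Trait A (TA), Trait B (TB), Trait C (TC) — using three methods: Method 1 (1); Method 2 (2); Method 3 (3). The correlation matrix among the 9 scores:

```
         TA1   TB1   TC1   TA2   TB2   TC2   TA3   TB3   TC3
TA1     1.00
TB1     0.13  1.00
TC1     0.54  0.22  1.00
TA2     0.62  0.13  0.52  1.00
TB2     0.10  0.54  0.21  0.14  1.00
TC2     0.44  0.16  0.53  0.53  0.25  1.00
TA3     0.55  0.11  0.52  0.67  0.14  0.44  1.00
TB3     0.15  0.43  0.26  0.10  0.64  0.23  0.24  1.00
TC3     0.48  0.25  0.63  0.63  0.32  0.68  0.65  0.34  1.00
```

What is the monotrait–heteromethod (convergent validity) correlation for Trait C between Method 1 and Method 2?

Same trait (TC), different methods: r(TC1, TC2) = 0.53.

0.53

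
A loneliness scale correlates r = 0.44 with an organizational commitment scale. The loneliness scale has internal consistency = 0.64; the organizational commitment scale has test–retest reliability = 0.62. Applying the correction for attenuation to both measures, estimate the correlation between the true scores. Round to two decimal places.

r_true = r_obs / √(r_xx · r_yy) = 0.44 / √(0.64 × 0.62) = 0.44 / √0.3968 = 0.44 / 0.6299 ≈ 0.70.

0.70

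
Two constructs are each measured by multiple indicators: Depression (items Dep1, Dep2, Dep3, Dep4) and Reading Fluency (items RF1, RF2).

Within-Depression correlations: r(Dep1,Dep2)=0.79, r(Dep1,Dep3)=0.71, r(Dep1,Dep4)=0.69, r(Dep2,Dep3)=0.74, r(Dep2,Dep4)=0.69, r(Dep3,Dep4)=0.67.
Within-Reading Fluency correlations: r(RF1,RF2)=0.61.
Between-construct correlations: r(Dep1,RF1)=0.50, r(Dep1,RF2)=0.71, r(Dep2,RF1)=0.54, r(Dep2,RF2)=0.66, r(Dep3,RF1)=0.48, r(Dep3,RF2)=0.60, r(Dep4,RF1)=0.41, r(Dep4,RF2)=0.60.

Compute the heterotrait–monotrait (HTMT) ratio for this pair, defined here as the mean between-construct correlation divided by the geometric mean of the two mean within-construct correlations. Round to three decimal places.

0.852

Mean between = 4.50/8 = 0.5625.
Mean within-Dep = 4.29/6 = 0.7150; mean within-RF = 0.61/1 = 0.6100.
Geometric mean = √(0.7150 × 0.6100) = 0.6604.
HTMT = 0.5625 / 0.6604 = 0.852.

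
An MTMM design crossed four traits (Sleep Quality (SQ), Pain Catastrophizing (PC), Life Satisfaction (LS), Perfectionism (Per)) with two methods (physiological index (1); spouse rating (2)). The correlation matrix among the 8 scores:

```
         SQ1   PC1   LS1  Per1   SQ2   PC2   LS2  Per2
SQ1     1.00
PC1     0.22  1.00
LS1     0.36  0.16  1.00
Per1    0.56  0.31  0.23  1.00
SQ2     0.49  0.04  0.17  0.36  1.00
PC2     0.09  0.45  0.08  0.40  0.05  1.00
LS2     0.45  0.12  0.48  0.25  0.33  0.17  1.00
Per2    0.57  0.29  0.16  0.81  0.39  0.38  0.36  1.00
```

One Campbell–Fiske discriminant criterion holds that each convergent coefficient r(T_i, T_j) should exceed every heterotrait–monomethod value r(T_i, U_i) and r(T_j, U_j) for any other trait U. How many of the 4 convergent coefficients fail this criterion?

Each convergent coefficient versus the relevant comparison correlations:
SQ (methods 1·2): 0.49 vs {0.22, 0.05, 0.36, 0.33, 0.56, 0.39} → fail.
PC (methods 1·2): 0.45 vs {0.22, 0.05, 0.16, 0.17, 0.31, 0.38} → pass.
LS (methods 1·2): 0.48 vs {0.36, 0.33, 0.16, 0.17, 0.23, 0.36} → pass.
Per (methods 1·2): 0.81 vs {0.56, 0.39, 0.31, 0.38, 0.23, 0.36} → pass.
1 of 4 fail.

1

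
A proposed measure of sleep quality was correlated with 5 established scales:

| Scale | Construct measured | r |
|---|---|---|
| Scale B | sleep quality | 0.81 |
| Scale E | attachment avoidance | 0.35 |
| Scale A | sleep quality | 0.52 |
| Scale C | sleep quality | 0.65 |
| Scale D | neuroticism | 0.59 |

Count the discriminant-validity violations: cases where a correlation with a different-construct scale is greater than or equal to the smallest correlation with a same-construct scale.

1

Convergent (same construct = sleep quality): Scale B, Scale A, Scale C.
Smallest convergent = 0.52. Discriminant values: 0.35, 0.59; count ≥ 0.52 → 1.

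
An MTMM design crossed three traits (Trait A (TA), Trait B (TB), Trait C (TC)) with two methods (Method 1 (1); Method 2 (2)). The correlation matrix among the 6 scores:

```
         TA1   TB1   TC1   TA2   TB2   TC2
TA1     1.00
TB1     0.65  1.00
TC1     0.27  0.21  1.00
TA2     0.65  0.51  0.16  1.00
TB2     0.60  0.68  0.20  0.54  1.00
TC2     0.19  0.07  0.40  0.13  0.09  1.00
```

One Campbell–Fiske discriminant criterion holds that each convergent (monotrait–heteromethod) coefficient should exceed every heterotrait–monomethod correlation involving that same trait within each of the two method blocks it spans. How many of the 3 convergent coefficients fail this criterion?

1

Each convergent coefficient versus the relevant comparison correlations:
TA (methods 1·2): 0.65 vs {0.65, 0.54, 0.27, 0.13} → fail.
TB (methods 1·2): 0.68 vs {0.65, 0.54, 0.21, 0.09} → pass.
TC (methods 1·2): 0.40 vs {0.27, 0.13, 0.21, 0.09} → pass.
1 of 3 fail.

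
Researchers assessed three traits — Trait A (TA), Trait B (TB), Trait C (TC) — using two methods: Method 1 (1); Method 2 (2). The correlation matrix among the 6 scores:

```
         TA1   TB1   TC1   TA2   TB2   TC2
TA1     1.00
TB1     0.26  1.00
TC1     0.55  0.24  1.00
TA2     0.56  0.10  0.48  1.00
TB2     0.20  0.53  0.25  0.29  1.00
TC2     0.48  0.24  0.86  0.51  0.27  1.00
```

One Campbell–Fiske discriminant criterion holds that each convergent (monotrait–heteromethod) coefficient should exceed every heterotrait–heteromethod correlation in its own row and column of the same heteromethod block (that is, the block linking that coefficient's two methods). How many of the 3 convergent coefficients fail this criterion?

Each convergent coefficient versus the relevant comparison correlations:
TA (methods 1·2): 0.56 vs {0.20, 0.10, 0.48, 0.48} → pass.
TB (methods 1·2): 0.53 vs {0.10, 0.20, 0.24, 0.25} → pass.
TC (methods 1·2): 0.86 vs {0.48, 0.48, 0.25, 0.24} → pass.
0 of 3 fail.

0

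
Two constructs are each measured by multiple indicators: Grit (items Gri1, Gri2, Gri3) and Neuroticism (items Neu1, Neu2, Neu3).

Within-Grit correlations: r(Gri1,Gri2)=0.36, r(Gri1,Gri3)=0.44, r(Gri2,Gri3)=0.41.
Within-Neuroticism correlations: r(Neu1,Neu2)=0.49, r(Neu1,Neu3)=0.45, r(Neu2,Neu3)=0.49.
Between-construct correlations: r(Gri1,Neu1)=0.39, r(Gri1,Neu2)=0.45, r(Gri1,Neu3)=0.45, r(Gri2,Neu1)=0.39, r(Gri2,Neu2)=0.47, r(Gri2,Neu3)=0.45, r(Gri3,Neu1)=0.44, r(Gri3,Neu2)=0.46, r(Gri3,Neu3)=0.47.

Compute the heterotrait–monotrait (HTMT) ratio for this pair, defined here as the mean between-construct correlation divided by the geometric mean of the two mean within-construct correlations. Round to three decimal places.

1.006

Mean heterotrait r = 3.97/9 = 0.4411.
Mean within-Gri = 1.21/3 = 0.4033; mean within-Neu = 1.43/3 = 0.4767.
Geometric mean = √(0.4033 × 0.4767) = 0.4385.
HTMT = 0.4411 / 0.4385 = 1.006.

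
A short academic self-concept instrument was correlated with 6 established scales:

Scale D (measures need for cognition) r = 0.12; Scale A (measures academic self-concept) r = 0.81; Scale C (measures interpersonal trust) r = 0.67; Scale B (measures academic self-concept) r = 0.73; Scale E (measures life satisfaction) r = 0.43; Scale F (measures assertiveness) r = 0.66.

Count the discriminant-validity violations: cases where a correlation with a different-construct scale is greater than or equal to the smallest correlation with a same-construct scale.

0

Convergent (same construct = academic self-concept): Scale A, Scale B.
Smallest convergent = 0.73. Discriminant values: 0.12, 0.67, 0.43, 0.66; count ≥ 0.73 → 0.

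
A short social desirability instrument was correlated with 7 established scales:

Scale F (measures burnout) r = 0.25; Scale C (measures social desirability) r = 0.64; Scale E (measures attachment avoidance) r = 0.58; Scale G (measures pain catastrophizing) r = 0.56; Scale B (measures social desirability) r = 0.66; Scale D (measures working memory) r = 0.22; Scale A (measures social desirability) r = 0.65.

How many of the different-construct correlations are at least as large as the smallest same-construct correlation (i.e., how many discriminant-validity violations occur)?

0

Convergent (same construct = social desirability): Scale C, Scale B, Scale A.
Smallest convergent = 0.64. Discriminant values: 0.25, 0.58, 0.56, 0.22; count ≥ 0.64 → 0.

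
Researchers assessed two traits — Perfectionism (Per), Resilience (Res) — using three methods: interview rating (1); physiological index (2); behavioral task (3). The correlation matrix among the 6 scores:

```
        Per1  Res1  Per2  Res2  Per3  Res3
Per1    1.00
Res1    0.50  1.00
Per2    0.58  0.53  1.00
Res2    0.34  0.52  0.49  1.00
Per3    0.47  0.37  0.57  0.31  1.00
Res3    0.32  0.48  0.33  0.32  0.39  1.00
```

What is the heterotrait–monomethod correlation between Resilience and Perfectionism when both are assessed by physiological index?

0.49

Different traits, same method: r(Res2, Per2) = 0.49.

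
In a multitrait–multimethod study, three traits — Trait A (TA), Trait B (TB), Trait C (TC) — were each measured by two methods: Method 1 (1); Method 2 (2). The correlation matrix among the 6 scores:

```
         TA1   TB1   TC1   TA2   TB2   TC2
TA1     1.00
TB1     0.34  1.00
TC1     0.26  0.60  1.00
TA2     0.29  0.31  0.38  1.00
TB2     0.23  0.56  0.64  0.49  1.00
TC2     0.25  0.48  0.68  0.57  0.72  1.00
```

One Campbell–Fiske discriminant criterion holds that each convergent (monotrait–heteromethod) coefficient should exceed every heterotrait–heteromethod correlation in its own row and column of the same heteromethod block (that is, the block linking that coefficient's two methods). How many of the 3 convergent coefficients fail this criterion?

Checking each validity diagonal entry against its comparison values:
TA (methods 1·2): 0.29 vs {0.23, 0.31, 0.25, 0.38} → fail.
TB (methods 1·2): 0.56 vs {0.31, 0.23, 0.48, 0.64} → fail.
TC (methods 1·2): 0.68 vs {0.38, 0.25, 0.64, 0.48} → pass.
2 of 3 fail.

2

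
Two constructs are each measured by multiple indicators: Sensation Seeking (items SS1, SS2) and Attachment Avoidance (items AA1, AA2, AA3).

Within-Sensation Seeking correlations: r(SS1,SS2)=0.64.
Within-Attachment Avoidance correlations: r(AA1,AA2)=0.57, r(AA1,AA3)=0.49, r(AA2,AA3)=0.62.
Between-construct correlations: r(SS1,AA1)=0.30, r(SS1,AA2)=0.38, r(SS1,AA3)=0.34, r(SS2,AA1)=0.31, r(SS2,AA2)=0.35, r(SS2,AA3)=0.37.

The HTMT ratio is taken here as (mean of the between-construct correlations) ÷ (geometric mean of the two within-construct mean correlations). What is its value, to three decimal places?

0.571

Mean heterotrait r = 2.05/6 = 0.3417.
Mean within-SS = 0.64/1 = 0.6400; mean within-AA = 1.68/3 = 0.5600.
Geometric mean = √(0.6400 × 0.5600) = 0.5987.
HTMT = 0.3417 / 0.5987 = 0.571.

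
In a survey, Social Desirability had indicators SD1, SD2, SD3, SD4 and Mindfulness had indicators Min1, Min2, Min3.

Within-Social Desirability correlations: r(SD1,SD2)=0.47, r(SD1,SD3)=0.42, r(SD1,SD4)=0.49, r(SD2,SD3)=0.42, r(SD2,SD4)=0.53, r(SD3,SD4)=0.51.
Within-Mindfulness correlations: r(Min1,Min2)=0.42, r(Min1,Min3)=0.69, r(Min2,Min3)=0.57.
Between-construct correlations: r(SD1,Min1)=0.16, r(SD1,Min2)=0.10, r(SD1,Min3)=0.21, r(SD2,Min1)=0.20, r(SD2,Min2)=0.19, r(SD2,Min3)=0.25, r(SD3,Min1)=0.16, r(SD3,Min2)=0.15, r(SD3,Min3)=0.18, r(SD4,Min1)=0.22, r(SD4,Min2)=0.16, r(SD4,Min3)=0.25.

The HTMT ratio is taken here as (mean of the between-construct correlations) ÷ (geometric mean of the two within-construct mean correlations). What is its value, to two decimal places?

Mean between = 2.23/12 = 0.1858.
Mean within-SD = 2.84/6 = 0.4733; mean within-Min = 1.68/3 = 0.5600.
Geometric mean = √(0.4733 × 0.5600) = 0.5148.
HTMT = 0.1858 / 0.5148 = 0.36.

0.36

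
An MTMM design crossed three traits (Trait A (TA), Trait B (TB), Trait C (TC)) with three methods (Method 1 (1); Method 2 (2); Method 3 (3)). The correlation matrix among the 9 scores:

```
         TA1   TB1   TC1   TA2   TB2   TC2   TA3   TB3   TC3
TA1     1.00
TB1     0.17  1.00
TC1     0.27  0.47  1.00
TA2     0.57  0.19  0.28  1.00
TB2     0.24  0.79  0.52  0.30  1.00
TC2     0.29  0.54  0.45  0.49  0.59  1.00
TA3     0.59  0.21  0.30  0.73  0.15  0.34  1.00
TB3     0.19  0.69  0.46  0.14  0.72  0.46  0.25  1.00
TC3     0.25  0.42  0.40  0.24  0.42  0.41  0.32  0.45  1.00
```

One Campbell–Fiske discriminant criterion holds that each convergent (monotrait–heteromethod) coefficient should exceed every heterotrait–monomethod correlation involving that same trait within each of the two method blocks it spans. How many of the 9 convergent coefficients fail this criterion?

Convergent coefficients and their comparison sets:
TA (methods 1·2): 0.57 vs {0.17, 0.30, 0.27, 0.49} → pass.
TA (methods 1·3): 0.59 vs {0.17, 0.25, 0.27, 0.32} → pass.
TA (methods 2·3): 0.73 vs {0.30, 0.25, 0.49, 0.32} → pass.
TB (methods 1·2): 0.79 vs {0.17, 0.30, 0.47, 0.59} → pass.
TB (methods 1·3): 0.69 vs {0.17, 0.25, 0.47, 0.45} → pass.
TB (methods 2·3): 0.72 vs {0.30, 0.25, 0.59, 0.45} → pass.
TC (methods 1·2): 0.45 vs {0.27, 0.49, 0.47, 0.59} → fail.
TC (methods 1·3): 0.40 vs {0.27, 0.32, 0.47, 0.45} → fail.
TC (methods 2·3): 0.41 vs {0.49, 0.32, 0.59, 0.45} → fail.
3 of 9 fail.

3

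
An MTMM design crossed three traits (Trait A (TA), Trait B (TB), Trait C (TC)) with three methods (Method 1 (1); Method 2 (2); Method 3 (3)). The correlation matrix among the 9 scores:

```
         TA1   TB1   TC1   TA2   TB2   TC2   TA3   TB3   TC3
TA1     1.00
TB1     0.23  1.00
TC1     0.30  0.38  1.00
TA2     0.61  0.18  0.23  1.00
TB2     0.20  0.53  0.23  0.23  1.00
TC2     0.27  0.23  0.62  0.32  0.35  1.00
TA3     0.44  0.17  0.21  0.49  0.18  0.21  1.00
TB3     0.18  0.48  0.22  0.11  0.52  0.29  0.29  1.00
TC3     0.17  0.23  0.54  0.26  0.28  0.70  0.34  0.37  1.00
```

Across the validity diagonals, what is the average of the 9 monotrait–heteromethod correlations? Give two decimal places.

0.55

Convergent values: 0.61, 0.44, 0.49, 0.53, 0.48, 0.52, 0.62, 0.54, 0.70; mean = 4.93/9 = 0.55.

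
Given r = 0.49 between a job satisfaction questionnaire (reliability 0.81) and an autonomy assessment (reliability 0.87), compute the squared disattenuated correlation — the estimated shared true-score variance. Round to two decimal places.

Disattenuated r = 0.49 / √(0.81 × 0.87) = 0.49 / 0.8395 = 0.5837.
Shared true-score variance = 0.5837² = 0.3407 ≈ 0.34.

0.34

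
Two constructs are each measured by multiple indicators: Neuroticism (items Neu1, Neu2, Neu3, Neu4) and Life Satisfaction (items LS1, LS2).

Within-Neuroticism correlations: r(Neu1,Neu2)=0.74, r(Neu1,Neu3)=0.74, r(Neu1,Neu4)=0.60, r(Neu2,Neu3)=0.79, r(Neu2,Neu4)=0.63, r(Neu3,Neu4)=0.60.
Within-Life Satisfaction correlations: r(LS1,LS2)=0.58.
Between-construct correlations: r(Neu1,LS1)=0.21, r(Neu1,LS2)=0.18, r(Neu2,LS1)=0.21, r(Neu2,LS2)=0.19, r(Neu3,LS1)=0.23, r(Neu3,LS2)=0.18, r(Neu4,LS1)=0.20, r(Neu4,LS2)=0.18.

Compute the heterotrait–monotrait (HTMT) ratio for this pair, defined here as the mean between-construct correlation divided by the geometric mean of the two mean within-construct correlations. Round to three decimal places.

Between-construct mean = 1.58/8 = 0.1975.
Mean within-Neu = 4.10/6 = 0.6833; mean within-LS = 0.58/1 = 0.5800.
Geometric mean = √(0.6833 × 0.5800) = 0.6295.
HTMT = 0.1975 / 0.6295 = 0.314.

0.314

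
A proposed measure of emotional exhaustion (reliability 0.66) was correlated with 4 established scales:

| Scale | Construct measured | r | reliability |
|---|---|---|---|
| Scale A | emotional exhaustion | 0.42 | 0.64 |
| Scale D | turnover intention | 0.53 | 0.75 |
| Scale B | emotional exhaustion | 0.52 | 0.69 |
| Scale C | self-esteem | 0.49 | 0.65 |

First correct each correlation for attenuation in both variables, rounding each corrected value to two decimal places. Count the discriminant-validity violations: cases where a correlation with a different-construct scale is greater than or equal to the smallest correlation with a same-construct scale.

2

Disattenuated r (r / √(r_scale · r_new)):
  Scale A (conv): 0.42 / √(0.64·0.66) = 0.65
  Scale D (disc): 0.53 / √(0.75·0.66) = 0.75
  Scale B (conv): 0.52 / √(0.69·0.66) = 0.77
  Scale C (disc): 0.49 / √(0.65·0.66) = 0.75
Smallest convergent = 0.65. Discriminant values: 0.75, 0.75; count ≥ 0.65 → 2.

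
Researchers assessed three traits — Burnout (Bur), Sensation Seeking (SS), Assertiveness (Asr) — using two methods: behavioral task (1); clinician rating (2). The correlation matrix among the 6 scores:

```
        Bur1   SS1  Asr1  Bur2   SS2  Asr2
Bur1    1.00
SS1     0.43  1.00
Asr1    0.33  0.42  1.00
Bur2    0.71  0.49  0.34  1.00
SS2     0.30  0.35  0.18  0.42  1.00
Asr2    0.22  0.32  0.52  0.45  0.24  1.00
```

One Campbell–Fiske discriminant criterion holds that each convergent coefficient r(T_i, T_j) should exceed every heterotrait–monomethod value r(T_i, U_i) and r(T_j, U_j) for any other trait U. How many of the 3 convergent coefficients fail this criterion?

Each convergent coefficient versus the relevant comparison correlations:
Bur (methods 1·2): 0.71 vs {0.43, 0.42, 0.33, 0.45} → pass.
SS (methods 1·2): 0.35 vs {0.43, 0.42, 0.42, 0.24} → fail.
Asr (methods 1·2): 0.52 vs {0.33, 0.45, 0.42, 0.24} → pass.
1 of 3 fail.

1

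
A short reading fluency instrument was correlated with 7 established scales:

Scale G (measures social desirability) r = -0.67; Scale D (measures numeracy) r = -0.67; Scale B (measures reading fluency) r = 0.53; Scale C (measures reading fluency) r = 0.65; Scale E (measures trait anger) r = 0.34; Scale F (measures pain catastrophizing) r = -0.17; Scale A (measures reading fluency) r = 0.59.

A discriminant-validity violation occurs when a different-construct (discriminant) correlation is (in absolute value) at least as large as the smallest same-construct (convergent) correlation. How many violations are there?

2

Convergent (same construct = reading fluency): Scale B, Scale C, Scale A.
Smallest convergent = 0.53. Discriminant |r|: 0.67, 0.67, 0.34, 0.17; count ≥ 0.53 → 2.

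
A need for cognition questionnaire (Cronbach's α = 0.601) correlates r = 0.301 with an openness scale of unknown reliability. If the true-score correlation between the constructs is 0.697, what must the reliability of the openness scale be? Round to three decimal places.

r_true = r_obs / √(r_xx · r_yy) ⇒ 0.697 = 0.301 / √(0.601 · r_yy).
√(0.601 · r_yy) = 0.301 / 0.697 = 0.4319; 0.601 · r_yy = 0.1865; r_yy = 0.1865 / 0.601 ≈ 0.310.

0.310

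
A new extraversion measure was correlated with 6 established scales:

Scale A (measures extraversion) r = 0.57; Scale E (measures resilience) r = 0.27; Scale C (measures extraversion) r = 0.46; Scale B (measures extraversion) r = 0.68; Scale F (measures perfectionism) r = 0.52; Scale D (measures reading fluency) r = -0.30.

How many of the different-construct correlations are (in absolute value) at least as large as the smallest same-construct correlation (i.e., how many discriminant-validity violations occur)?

1

Convergent (same construct = extraversion): Scale A, Scale C, Scale B.
Smallest convergent = 0.46. Discriminant |r|: 0.27, 0.52, 0.30; count ≥ 0.46 → 1.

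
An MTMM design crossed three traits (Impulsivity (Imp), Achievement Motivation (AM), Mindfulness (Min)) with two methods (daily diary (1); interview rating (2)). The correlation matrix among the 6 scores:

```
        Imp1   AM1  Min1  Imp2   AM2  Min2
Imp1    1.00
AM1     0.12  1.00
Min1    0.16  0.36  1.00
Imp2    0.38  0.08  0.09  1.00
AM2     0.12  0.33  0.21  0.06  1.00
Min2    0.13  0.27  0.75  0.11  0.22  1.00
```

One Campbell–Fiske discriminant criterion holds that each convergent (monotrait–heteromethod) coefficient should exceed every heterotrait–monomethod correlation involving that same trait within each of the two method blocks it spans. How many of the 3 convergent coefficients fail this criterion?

1

Convergent coefficients and their comparison sets:
Imp (methods 1·2): 0.38 vs {0.12, 0.06, 0.16, 0.11} → pass.
AM (methods 1·2): 0.33 vs {0.12, 0.06, 0.36, 0.22} → fail.
Min (methods 1·2): 0.75 vs {0.16, 0.11, 0.36, 0.22} → pass.
1 of 3 fail.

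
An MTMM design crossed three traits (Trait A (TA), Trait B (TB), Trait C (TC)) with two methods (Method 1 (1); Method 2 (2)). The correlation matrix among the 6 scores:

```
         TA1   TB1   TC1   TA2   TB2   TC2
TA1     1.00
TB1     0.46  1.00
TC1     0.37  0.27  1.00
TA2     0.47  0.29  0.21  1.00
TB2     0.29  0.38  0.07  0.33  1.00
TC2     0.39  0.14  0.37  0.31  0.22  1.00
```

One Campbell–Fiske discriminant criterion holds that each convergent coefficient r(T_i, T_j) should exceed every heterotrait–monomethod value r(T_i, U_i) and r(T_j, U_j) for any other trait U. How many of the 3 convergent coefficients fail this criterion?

2

Convergent coefficients and their comparison sets:
TA (methods 1·2): 0.47 vs {0.46, 0.33, 0.37, 0.31} → pass.
TB (methods 1·2): 0.38 vs {0.46, 0.33, 0.27, 0.22} → fail.
TC (methods 1·2): 0.37 vs {0.37, 0.31, 0.27, 0.22} → fail.
2 of 3 fail.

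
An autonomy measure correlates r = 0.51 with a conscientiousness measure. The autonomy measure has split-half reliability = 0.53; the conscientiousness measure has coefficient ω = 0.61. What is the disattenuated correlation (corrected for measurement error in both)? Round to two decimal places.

r_true = r_obs / √(r_xx · r_yy) = 0.51 / √(0.53 × 0.61) = 0.51 / √0.3233 = 0.51 / 0.5686 ≈ 0.90.

0.90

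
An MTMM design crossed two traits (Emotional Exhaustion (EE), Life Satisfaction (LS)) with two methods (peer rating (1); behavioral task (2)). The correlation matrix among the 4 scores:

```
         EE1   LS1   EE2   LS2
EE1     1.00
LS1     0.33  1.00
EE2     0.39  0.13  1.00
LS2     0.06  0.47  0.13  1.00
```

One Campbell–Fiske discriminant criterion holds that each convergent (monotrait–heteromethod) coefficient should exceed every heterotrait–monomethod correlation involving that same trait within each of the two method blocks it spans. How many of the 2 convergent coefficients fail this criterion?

Each convergent coefficient versus the relevant comparison correlations:
EE (methods 1·2): 0.39 vs {0.33, 0.13} → pass.
LS (methods 1·2): 0.47 vs {0.33, 0.13} → pass.
0 of 2 fail.

0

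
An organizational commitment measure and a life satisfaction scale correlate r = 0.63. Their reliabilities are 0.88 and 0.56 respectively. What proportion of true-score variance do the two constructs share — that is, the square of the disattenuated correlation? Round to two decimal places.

Disattenuated r = 0.63 / √(0.88 × 0.56) = 0.63 / 0.7020 = 0.8974.
Shared true-score variance = 0.8974² = 0.8053 ≈ 0.81.

0.81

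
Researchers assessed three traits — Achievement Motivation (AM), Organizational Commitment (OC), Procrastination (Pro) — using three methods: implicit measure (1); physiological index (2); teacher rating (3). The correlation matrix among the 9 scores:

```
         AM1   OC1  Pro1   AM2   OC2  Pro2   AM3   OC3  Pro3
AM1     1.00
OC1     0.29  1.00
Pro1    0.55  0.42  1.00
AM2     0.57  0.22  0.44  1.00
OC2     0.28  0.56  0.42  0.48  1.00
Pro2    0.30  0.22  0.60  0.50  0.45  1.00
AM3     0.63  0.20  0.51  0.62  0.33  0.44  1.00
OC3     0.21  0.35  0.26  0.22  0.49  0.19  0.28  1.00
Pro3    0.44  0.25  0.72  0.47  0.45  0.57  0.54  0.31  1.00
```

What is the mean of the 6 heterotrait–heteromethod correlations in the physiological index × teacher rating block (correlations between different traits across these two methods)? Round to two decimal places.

0.35

HTHM values (method 2 × method 3): 0.22, 0.47, 0.33, 0.45, 0.44, 0.19; mean = 2.10/6 = 0.35.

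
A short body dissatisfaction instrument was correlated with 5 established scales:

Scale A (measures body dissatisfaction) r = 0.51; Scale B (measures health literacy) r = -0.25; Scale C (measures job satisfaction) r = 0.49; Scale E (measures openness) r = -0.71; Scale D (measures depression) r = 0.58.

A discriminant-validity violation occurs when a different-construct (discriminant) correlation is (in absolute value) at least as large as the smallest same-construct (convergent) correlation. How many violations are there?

2

Convergent (same construct = body dissatisfaction): Scale A.
Smallest convergent = 0.51. Discriminant |r|: 0.25, 0.49, 0.71, 0.58; count ≥ 0.51 → 2.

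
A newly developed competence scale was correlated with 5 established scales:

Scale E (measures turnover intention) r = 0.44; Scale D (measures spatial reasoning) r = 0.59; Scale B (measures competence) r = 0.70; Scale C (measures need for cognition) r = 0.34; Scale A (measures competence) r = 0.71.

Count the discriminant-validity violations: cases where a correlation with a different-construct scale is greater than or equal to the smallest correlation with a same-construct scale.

Convergent (same construct = competence): Scale B, Scale A.
Smallest convergent = 0.70. Discriminant values: 0.44, 0.59, 0.34; count ≥ 0.70 → 0.

0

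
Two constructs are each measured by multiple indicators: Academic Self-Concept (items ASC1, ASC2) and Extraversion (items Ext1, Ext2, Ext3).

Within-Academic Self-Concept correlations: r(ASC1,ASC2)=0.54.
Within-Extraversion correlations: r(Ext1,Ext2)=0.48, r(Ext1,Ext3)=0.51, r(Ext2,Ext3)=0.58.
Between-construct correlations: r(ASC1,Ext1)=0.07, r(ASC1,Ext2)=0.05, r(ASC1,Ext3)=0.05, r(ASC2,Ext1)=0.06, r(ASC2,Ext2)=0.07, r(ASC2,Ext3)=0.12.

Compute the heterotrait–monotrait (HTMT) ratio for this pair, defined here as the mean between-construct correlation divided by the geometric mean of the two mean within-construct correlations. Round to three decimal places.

Mean between = 0.42/6 = 0.0700.
Mean within-ASC = 0.54/1 = 0.5400; mean within-Ext = 1.57/3 = 0.5233.
Geometric mean = √(0.5400 × 0.5233) = 0.5316.
HTMT = 0.0700 / 0.5316 = 0.132.

0.132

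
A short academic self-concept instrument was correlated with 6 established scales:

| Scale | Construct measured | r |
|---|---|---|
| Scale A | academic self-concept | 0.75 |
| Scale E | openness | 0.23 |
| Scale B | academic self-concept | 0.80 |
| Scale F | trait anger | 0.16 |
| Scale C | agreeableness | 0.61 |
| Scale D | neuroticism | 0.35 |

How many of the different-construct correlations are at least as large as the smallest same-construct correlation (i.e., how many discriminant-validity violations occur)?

0

Convergent (same construct = academic self-concept): Scale A, Scale B.
Smallest convergent = 0.75. Discriminant values: 0.23, 0.16, 0.61, 0.35; count ≥ 0.75 → 0.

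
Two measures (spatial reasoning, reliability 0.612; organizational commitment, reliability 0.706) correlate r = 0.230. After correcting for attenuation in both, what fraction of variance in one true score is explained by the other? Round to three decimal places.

Disattenuated r = 0.230 / √(0.612 × 0.706) = 0.230 / 0.6573 = 0.3499.
Shared true-score variance = 0.3499² = 0.1224 ≈ 0.122.

0.122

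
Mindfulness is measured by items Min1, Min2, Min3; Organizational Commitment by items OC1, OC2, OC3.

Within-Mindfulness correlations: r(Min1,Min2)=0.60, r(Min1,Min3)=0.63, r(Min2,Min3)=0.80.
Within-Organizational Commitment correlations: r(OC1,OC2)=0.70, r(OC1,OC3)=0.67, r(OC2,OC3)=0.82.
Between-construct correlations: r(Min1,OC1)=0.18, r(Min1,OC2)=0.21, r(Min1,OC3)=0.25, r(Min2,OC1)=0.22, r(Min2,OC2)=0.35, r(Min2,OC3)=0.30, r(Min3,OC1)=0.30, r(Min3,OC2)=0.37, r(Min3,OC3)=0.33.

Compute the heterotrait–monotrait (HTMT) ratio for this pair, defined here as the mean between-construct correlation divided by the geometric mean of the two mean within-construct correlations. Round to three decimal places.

Between-construct mean = 2.51/9 = 0.2789.
Mean within-Min = 2.03/3 = 0.6767; mean within-OC = 2.19/3 = 0.7300.
Geometric mean = √(0.6767 × 0.7300) = 0.7028.
HTMT = 0.2789 / 0.7028 = 0.397.

0.397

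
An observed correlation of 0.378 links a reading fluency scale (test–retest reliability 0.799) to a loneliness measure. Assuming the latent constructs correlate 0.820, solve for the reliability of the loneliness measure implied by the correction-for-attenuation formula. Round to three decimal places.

r_true = r_obs / √(r_xx · r_yy) ⇒ 0.820 = 0.378 / √(0.799 · r_yy).
√(0.799 · r_yy) = 0.378 / 0.820 = 0.4610; 0.799 · r_yy = 0.2125; r_yy = 0.2125 / 0.799 ≈ 0.266.

0.266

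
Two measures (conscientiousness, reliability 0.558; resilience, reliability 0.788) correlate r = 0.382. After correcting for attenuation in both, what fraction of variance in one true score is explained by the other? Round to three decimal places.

0.332

Disattenuated r = 0.382 / √(0.558 × 0.788) = 0.382 / 0.6631 = 0.5761.
Shared true-score variance = 0.5761² = 0.3319 ≈ 0.332.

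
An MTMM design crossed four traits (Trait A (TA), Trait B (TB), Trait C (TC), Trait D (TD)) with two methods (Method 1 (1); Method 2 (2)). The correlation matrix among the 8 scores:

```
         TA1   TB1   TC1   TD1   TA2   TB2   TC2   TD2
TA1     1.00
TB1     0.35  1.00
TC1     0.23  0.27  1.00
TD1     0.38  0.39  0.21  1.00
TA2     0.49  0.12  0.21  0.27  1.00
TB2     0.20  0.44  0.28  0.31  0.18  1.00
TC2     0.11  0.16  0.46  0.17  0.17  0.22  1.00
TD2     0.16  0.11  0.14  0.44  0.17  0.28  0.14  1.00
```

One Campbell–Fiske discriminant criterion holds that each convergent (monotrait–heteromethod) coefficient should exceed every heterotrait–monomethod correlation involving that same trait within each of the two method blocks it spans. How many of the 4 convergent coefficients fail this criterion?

0

Convergent coefficients and their comparison sets:
TA (methods 1·2): 0.49 vs {0.35, 0.18, 0.23, 0.17, 0.38, 0.17} → pass.
TB (methods 1·2): 0.44 vs {0.35, 0.18, 0.27, 0.22, 0.39, 0.28} → pass.
TC (methods 1·2): 0.46 vs {0.23, 0.17, 0.27, 0.22, 0.21, 0.14} → pass.
TD (methods 1·2): 0.44 vs {0.38, 0.17, 0.39, 0.28, 0.21, 0.14} → pass.
0 of 4 fail.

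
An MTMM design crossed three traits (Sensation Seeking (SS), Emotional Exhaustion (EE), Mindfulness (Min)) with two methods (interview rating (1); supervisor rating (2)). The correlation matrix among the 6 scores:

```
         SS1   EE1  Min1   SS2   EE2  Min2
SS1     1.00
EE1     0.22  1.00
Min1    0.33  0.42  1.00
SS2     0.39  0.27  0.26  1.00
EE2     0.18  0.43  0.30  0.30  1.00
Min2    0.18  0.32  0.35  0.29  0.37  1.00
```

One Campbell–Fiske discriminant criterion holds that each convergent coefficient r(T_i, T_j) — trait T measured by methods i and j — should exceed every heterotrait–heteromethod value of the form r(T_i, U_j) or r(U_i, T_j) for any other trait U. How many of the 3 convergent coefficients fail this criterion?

Checking each validity diagonal entry against its comparison values:
SS (methods 1·2): 0.39 vs {0.18, 0.27, 0.18, 0.26} → pass.
EE (methods 1·2): 0.43 vs {0.27, 0.18, 0.32, 0.30} → pass.
Min (methods 1·2): 0.35 vs {0.26, 0.18, 0.30, 0.32} → pass.
0 of 3 fail.

0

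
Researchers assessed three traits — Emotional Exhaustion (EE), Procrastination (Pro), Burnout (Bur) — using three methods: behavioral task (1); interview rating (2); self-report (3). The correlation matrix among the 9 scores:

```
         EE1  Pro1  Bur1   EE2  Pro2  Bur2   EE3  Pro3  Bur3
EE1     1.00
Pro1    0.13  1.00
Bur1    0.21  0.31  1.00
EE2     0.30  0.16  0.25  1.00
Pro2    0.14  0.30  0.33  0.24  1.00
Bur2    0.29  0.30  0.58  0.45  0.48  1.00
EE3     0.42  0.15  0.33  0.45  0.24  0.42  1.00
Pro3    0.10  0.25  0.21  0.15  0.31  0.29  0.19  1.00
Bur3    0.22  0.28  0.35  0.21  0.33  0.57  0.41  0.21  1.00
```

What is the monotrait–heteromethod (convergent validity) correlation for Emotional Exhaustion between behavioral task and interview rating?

Same trait (EE), different methods: r(EE1, EE2) = 0.30.

0.30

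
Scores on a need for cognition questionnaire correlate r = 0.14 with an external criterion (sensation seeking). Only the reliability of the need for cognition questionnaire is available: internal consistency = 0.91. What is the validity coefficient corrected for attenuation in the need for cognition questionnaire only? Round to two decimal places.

Single correction: r_c = r_obs / √r_xx = 0.14 / √0.91 = 0.14 / 0.9539 ≈ 0.15.

0.15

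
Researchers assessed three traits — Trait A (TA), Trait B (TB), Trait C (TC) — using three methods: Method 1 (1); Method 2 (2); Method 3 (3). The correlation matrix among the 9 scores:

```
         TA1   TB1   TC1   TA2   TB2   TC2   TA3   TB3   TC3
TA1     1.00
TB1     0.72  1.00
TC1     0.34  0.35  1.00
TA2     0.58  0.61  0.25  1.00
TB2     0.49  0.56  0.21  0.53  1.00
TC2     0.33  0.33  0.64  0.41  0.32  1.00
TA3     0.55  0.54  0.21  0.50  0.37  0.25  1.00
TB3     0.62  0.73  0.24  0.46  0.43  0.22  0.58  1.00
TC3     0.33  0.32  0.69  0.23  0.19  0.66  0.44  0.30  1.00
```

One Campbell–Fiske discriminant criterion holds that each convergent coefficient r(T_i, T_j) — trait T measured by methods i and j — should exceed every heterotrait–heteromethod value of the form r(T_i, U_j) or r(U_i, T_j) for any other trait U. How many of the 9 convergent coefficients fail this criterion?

4

Checking each validity diagonal entry against its comparison values:
TA (methods 1·2): 0.58 vs {0.49, 0.61, 0.33, 0.25} → fail.
TA (methods 1·3): 0.55 vs {0.62, 0.54, 0.33, 0.21} → fail.
TA (methods 2·3): 0.50 vs {0.46, 0.37, 0.23, 0.25} → pass.
TB (methods 1·2): 0.56 vs {0.61, 0.49, 0.33, 0.21} → fail.
TB (methods 1·3): 0.73 vs {0.54, 0.62, 0.32, 0.24} → pass.
TB (methods 2·3): 0.43 vs {0.37, 0.46, 0.19, 0.22} → fail.
TC (methods 1·2): 0.64 vs {0.25, 0.33, 0.21, 0.33} → pass.
TC (methods 1·3): 0.69 vs {0.21, 0.33, 0.24, 0.32} → pass.
TC (methods 2·3): 0.66 vs {0.25, 0.23, 0.22, 0.19} → pass.
4 of 9 fail.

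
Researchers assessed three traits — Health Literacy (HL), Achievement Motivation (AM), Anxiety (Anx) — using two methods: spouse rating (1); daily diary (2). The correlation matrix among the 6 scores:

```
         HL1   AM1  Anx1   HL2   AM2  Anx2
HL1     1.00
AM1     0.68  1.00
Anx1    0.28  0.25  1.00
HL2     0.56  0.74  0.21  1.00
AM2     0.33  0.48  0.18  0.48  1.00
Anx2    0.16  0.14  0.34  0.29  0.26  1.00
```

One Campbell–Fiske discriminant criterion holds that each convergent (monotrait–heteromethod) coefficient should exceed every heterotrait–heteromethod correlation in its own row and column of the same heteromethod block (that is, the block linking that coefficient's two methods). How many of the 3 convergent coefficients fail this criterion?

Convergent coefficients and their comparison sets:
HL (methods 1·2): 0.56 vs {0.33, 0.74, 0.16, 0.21} → fail.
AM (methods 1·2): 0.48 vs {0.74, 0.33, 0.14, 0.18} → fail.
Anx (methods 1·2): 0.34 vs {0.21, 0.16, 0.18, 0.14} → pass.
2 of 3 fail.

2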